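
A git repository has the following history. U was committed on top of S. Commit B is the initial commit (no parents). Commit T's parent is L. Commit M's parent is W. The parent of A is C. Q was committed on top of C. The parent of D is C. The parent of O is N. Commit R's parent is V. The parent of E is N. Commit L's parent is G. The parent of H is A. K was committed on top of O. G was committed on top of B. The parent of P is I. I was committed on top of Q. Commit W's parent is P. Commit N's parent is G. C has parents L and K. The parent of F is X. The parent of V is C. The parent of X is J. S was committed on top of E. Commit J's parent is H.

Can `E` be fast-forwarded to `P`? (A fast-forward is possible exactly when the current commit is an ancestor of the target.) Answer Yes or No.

A fast-forward from E to P is possible iff E is an ancestor of P.
Ancestors of P: {B, C, G, I, K, L, N, O, P, Q}.
E is not among them, so fast-forward is not possible.

No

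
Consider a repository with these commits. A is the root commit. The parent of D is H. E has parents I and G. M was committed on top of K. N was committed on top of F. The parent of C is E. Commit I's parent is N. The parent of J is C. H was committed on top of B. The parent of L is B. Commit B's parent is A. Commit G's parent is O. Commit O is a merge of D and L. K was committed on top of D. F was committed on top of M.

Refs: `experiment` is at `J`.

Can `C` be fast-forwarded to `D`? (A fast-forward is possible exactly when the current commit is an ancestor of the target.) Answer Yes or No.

A fast-forward from C to D is possible iff C is an ancestor of D.
Ancestors of D: {A, B, D, H}.
C is not among them, so fast-forward is not possible.

No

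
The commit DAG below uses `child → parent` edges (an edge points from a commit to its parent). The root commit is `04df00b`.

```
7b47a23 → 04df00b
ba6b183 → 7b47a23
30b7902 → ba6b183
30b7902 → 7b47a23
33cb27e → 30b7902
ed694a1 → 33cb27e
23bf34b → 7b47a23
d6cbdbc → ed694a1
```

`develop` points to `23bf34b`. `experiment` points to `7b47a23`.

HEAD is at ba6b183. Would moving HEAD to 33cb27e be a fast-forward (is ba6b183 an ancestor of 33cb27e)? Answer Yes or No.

A fast-forward from ba6b183 to 33cb27e is possible iff ba6b183 is an ancestor of 33cb27e.
Ancestors of 33cb27e: {04df00b, 30b7902, 33cb27e, 7b47a23, ba6b183}.
ba6b183 is among them, so fast-forward is possible.

Yes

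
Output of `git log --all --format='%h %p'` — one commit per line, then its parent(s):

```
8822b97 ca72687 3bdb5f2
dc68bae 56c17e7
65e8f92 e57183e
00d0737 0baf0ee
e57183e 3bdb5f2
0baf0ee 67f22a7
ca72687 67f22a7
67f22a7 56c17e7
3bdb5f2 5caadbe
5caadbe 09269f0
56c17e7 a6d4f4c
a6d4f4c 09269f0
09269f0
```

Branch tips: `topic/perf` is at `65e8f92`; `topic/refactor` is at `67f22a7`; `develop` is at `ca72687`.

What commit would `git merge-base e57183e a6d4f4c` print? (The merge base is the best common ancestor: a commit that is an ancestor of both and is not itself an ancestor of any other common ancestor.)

09269f0

Ancestors of e57183e: {09269f0, 3bdb5f2, 5caadbe, e57183e}.
Ancestors of a6d4f4c: {09269f0, a6d4f4c}.
Common ancestors: {09269f0}.
The only common ancestor is 09269f0, so it is the merge base.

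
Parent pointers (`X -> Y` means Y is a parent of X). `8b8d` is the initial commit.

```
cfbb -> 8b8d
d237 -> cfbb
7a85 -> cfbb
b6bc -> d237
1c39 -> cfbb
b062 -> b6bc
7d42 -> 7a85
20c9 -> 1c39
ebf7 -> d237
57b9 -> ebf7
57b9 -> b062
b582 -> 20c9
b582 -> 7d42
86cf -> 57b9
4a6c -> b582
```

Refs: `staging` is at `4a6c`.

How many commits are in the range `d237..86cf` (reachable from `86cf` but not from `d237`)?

Reachable from 86cf: {57b9, 86cf, 8b8d, b062, b6bc, cfbb, d237, ebf7}.
Reachable from d237: {8b8d, cfbb, d237}.
In 86cf's history but not d237's: {57b9, 86cf, b062, b6bc, ebf7} — 5 commits.

5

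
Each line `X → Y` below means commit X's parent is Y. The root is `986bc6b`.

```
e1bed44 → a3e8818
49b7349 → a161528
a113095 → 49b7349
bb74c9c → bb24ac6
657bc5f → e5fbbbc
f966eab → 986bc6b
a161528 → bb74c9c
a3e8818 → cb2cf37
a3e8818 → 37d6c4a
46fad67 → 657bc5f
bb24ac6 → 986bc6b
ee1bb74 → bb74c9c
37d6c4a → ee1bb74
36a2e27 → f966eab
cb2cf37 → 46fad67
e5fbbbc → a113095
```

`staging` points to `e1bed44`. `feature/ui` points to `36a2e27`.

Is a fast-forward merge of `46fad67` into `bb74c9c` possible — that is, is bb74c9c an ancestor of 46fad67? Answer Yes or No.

A fast-forward from bb74c9c to 46fad67 is possible iff bb74c9c is an ancestor of 46fad67.
Ancestors of 46fad67: {46fad67, 49b7349, 657bc5f, 986bc6b, a113095, a161528, bb24ac6, bb74c9c, e5fbbbc}.
bb74c9c is among them, so fast-forward is possible.

Yes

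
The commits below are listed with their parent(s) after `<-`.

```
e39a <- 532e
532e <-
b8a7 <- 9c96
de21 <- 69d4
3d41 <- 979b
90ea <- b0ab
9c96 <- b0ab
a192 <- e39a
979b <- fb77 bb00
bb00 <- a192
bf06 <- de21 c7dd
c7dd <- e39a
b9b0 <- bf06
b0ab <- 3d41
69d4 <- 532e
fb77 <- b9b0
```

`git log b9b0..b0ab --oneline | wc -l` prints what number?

6

Reachable from b0ab: {3d41, 532e, 69d4, 979b, a192, b0ab, b9b0, bb00, bf06, c7dd, de21, e39a, fb77}.
Reachable from b9b0: {532e, 69d4, b9b0, bf06, c7dd, de21, e39a}.
In b0ab's history but not b9b0's: {3d41, 979b, a192, b0ab, bb00, fb77} — 6 commits.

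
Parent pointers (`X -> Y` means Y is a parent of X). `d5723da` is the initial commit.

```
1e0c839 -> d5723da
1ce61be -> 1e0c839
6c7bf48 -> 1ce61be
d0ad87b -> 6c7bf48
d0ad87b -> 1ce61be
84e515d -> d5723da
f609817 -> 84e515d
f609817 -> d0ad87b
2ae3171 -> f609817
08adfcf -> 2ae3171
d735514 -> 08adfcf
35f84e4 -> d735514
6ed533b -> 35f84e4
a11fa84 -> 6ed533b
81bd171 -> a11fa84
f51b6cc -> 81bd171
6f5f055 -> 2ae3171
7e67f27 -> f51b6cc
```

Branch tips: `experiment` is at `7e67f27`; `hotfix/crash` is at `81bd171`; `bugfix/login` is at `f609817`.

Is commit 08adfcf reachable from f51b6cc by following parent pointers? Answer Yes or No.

Ancestors of f51b6cc (commits reachable by following parents): {08adfcf, 1ce61be, 1e0c839, 2ae3171, 35f84e4, 6c7bf48, 6ed533b, 81bd171, 84e515d, a11fa84, d0ad87b, d5723da, d735514, f51b6cc, f609817}.
08adfcf is in that set, so it is an ancestor of f51b6cc.

Yes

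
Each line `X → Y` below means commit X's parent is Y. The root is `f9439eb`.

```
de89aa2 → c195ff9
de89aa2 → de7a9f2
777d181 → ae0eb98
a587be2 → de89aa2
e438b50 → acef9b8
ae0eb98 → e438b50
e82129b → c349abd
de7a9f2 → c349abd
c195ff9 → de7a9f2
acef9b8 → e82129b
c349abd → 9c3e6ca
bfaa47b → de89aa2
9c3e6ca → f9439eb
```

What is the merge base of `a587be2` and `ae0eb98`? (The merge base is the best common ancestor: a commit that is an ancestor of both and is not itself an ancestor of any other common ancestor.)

Ancestors of a587be2: {9c3e6ca, a587be2, c195ff9, c349abd, de7a9f2, de89aa2, f9439eb}.
Ancestors of ae0eb98: {9c3e6ca, acef9b8, ae0eb98, c349abd, e438b50, e82129b, f9439eb}.
Common ancestors: {9c3e6ca, c349abd, f9439eb}.
Among these, c349abd is not an ancestor of any other common ancestor — it is the merge base.

c349abd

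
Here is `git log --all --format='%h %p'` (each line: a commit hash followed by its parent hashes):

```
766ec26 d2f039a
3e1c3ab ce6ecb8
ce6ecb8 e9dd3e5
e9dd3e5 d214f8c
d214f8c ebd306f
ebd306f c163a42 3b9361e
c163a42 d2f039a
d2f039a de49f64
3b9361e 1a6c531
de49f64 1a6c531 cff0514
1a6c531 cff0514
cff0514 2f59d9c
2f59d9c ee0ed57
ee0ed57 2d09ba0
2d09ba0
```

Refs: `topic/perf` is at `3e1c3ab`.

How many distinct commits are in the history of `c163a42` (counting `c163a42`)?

8

Walking parent pointers from c163a42: reachable set = {1a6c531, 2d09ba0, 2f59d9c, c163a42, cff0514, d2f039a, de49f64, ee0ed57}.
That is 8 commits.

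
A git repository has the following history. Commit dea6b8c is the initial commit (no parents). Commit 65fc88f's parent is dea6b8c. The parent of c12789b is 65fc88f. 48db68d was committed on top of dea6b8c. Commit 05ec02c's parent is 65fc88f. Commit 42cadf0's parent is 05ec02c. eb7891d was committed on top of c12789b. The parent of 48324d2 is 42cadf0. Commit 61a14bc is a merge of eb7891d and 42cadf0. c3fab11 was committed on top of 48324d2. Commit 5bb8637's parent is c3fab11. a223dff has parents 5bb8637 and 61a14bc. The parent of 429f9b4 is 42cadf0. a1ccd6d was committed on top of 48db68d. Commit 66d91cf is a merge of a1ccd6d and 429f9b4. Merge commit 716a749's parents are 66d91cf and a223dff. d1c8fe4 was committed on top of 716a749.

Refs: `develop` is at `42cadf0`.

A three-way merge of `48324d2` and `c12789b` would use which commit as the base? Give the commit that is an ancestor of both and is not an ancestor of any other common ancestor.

65fc88f

Ancestors of 48324d2: {05ec02c, 42cadf0, 48324d2, 65fc88f, dea6b8c}.
Ancestors of c12789b: {65fc88f, c12789b, dea6b8c}.
Common ancestors: {65fc88f, dea6b8c}.
Among these, 65fc88f is not an ancestor of any other common ancestor — it is the merge base.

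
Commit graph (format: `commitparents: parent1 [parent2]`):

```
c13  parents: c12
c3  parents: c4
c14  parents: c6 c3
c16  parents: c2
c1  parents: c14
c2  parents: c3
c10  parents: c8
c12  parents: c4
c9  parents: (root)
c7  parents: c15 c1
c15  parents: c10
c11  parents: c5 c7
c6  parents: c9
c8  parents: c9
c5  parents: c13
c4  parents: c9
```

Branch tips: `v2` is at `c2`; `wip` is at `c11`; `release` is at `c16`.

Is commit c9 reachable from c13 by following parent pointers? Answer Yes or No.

Ancestors of c13 (commits reachable by following parents): {c12, c13, c4, c9}.
c9 is in that set, so it is an ancestor of c13.

Yes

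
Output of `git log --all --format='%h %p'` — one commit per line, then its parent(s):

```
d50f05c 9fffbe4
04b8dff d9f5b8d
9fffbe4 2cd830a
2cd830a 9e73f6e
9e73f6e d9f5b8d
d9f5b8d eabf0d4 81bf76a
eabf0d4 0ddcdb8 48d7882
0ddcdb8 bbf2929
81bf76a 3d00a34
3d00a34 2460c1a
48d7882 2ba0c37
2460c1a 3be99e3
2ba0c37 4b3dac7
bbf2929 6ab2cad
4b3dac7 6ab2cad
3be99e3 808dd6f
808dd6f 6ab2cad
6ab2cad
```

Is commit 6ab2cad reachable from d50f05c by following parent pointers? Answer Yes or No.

Ancestors of d50f05c (commits reachable by following parents): {0ddcdb8, 2460c1a, 2ba0c37, 2cd830a, 3be99e3, 3d00a34, 48d7882, 4b3dac7, 6ab2cad, 808dd6f, 81bf76a, 9e73f6e, 9fffbe4, bbf2929, d50f05c, d9f5b8d, eabf0d4}.
6ab2cad is in that set, so it is an ancestor of d50f05c.

Yes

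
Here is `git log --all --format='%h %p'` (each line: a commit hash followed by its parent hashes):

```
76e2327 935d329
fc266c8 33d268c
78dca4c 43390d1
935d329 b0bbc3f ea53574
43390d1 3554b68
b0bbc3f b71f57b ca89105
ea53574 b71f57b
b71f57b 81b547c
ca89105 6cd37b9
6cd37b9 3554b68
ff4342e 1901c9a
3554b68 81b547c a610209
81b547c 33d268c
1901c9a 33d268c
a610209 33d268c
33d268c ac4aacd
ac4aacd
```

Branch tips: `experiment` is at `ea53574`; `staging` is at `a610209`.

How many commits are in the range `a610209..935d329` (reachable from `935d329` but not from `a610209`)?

8

Reachable from 935d329: {33d268c, 3554b68, 6cd37b9, 81b547c, 935d329, a610209, ac4aacd, b0bbc3f, b71f57b, ca89105, ea53574}.
Reachable from a610209: {33d268c, a610209, ac4aacd}.
In 935d329's history but not a610209's: {3554b68, 6cd37b9, 81b547c, 935d329, b0bbc3f, b71f57b, ca89105, ea53574} — 8 commits.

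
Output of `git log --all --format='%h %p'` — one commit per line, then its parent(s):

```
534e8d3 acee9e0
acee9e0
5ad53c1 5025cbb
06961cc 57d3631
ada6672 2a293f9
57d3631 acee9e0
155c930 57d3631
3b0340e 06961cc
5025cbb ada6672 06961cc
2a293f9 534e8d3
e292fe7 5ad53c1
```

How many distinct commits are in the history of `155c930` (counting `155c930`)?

3

Walking parent pointers from 155c930: reachable set = {155c930, 57d3631, acee9e0}.
That is 3 commits.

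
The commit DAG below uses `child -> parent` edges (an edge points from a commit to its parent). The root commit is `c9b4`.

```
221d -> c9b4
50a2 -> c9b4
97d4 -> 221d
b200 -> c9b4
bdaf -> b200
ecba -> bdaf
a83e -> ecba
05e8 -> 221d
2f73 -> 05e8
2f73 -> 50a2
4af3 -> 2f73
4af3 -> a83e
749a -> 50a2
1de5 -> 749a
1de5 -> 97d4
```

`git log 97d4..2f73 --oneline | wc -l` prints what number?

3

Reachable from 2f73: {05e8, 221d, 2f73, 50a2, c9b4}.
Reachable from 97d4: {221d, 97d4, c9b4}.
In 2f73's history but not 97d4's: {05e8, 2f73, 50a2} — 3 commits.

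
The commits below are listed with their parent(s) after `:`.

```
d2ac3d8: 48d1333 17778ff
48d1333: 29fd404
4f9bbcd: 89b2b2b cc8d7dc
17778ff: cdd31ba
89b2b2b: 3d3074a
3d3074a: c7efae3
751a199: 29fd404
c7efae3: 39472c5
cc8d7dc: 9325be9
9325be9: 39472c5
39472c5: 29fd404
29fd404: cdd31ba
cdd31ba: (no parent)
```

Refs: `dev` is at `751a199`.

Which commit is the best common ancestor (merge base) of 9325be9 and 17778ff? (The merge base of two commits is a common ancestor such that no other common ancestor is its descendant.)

Ancestors of 9325be9: {29fd404, 39472c5, 9325be9, cdd31ba}.
Ancestors of 17778ff: {17778ff, cdd31ba}.
Common ancestors: {cdd31ba}.
The only common ancestor is cdd31ba, so it is the merge base.

cdd31ba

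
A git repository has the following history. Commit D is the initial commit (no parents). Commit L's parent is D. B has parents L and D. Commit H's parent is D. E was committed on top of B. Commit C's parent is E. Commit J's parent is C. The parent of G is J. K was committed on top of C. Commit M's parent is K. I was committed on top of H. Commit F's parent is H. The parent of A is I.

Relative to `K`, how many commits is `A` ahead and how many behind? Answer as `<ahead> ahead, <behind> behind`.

Reachable from A: {A, D, H, I}.
Reachable from K: {B, C, D, E, K, L}.
Only in A's history (ahead): {A, H, I} — 3.
Only in K's history (behind): {B, C, E, K, L} — 5.

3 ahead, 5 behind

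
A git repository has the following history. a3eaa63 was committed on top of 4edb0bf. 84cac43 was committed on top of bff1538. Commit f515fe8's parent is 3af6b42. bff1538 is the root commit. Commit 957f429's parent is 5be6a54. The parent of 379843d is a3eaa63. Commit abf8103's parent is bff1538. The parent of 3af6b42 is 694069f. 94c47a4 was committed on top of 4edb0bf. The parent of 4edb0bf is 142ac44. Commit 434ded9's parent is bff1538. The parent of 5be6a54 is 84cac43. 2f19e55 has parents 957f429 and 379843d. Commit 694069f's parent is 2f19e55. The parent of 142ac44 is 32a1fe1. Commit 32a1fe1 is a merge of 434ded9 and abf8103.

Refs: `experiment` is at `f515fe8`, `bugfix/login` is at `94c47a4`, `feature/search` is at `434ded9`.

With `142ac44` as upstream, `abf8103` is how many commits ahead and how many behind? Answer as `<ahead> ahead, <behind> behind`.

Reachable from abf8103: {abf8103, bff1538}.
Reachable from 142ac44: {142ac44, 32a1fe1, 434ded9, abf8103, bff1538}.
Only in abf8103's history (ahead): {} — 0.
Only in 142ac44's history (behind): {142ac44, 32a1fe1, 434ded9} — 3.

0 ahead, 3 behind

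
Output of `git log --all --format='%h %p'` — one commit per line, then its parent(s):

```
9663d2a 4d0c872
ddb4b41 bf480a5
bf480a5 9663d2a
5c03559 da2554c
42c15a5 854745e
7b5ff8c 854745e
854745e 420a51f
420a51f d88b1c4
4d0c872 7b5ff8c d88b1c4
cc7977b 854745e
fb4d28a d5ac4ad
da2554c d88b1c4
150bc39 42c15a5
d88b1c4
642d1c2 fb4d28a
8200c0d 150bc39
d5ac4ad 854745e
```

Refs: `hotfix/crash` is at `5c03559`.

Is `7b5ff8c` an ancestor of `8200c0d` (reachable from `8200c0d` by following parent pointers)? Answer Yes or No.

No

Ancestors of 8200c0d: {150bc39, 420a51f, 42c15a5, 8200c0d, 854745e, d88b1c4}.
7b5ff8c is not in that set, so it is not an ancestor of 8200c0d.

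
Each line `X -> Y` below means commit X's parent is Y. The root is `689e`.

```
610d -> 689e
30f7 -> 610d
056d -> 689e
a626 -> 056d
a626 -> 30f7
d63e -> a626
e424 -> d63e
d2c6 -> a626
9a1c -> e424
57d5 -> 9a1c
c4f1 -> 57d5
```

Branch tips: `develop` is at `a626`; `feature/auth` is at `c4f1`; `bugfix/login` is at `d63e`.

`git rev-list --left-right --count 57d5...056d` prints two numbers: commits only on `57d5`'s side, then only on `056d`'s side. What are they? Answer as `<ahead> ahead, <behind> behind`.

7 ahead, 0 behind

Reachable from 57d5: {056d, 30f7, 57d5, 610d, 689e, 9a1c, a626, d63e, e424}.
Reachable from 056d: {056d, 689e}.
Only in 57d5's history (ahead): {30f7, 57d5, 610d, 9a1c, a626, d63e, e424} — 7.
Only in 056d's history (behind): {} — 0.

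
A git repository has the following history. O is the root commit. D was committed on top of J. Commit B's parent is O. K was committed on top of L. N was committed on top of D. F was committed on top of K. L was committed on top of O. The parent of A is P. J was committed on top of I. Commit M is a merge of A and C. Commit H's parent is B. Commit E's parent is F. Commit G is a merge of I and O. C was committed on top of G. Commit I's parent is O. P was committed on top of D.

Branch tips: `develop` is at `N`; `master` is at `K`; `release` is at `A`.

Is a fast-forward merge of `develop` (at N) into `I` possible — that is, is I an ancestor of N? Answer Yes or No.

A fast-forward from I to N is possible iff I is an ancestor of N.
Ancestors of N: {D, I, J, N, O}.
I is among them, so fast-forward is possible.

Yes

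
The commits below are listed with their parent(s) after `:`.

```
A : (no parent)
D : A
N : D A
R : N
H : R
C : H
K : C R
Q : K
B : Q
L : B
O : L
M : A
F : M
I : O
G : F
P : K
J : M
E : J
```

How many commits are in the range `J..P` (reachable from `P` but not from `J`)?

7

Reachable from P: {A, C, D, H, K, N, P, R}.
Reachable from J: {A, J, M}.
In P's history but not J's: {C, D, H, K, N, P, R} — 7 commits.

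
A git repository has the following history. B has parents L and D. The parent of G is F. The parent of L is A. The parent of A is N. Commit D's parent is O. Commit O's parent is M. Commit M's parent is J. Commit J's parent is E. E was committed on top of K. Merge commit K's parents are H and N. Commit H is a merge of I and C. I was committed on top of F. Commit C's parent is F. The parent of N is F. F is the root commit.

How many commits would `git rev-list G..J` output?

7

Reachable from J: {C, E, F, H, I, J, K, N}.
Reachable from G: {F, G}.
In J's history but not G's: {C, E, H, I, J, K, N} — 7 commits.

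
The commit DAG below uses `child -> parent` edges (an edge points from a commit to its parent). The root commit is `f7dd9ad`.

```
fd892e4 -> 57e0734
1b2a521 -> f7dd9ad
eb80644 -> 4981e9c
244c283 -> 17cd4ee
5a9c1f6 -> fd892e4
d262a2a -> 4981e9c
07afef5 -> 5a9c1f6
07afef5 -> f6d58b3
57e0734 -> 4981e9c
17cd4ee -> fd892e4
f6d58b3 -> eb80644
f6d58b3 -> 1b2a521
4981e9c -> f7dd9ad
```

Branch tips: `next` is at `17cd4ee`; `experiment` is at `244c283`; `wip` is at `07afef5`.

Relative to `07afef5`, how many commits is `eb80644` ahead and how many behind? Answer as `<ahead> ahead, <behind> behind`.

Reachable from eb80644: {4981e9c, eb80644, f7dd9ad}.
Reachable from 07afef5: {07afef5, 1b2a521, 4981e9c, 57e0734, 5a9c1f6, eb80644, f6d58b3, f7dd9ad, fd892e4}.
Only in eb80644's history (ahead): {} — 0.
Only in 07afef5's history (behind): {07afef5, 1b2a521, 57e0734, 5a9c1f6, f6d58b3, fd892e4} — 6.

0 ahead, 6 behind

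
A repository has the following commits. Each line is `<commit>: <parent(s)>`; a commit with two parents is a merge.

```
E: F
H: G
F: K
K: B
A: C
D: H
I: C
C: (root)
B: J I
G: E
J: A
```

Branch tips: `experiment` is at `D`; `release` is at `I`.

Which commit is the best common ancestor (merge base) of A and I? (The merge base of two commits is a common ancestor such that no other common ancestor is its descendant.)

Ancestors of A: {A, C}.
Ancestors of I: {C, I}.
Common ancestors: {C}.
The only common ancestor is C, so it is the merge base.

C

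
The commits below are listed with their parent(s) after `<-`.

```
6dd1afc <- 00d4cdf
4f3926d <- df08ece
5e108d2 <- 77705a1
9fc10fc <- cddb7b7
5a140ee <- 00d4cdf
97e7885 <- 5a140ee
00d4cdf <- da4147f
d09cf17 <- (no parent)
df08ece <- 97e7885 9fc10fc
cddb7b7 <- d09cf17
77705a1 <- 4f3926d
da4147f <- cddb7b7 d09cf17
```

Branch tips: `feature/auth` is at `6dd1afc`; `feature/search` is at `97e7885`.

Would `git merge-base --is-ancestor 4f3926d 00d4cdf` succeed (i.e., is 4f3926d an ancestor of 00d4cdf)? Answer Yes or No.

No

Ancestors of 00d4cdf: {00d4cdf, cddb7b7, d09cf17, da4147f}.
4f3926d is not in that set, so it is not an ancestor of 00d4cdf.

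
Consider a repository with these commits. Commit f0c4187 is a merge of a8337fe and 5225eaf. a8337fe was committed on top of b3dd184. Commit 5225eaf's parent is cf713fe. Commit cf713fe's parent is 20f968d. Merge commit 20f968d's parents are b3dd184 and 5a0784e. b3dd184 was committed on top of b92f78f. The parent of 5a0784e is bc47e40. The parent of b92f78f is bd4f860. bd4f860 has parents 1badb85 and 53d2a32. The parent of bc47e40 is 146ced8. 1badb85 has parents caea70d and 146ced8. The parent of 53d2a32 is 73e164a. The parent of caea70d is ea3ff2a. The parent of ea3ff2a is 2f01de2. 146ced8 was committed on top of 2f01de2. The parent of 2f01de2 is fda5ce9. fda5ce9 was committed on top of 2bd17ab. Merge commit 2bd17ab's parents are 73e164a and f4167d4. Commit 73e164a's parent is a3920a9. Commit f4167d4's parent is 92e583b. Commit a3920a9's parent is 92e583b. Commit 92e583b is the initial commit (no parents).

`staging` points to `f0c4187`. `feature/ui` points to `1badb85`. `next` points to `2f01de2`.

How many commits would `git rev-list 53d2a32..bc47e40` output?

6

Reachable from bc47e40: {146ced8, 2bd17ab, 2f01de2, 73e164a, 92e583b, a3920a9, bc47e40, f4167d4, fda5ce9}.
Reachable from 53d2a32: {53d2a32, 73e164a, 92e583b, a3920a9}.
In bc47e40's history but not 53d2a32's: {146ced8, 2bd17ab, 2f01de2, bc47e40, f4167d4, fda5ce9} — 6 commits.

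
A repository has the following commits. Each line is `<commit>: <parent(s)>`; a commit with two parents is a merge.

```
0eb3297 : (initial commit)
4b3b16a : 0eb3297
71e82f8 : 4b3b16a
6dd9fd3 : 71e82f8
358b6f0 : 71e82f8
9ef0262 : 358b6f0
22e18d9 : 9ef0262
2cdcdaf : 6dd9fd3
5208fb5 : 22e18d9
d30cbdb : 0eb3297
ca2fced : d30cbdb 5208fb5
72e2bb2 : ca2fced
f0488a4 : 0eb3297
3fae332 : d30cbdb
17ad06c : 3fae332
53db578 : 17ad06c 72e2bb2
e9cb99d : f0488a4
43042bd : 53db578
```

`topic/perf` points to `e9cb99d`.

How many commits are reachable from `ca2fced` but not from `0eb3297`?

Reachable from ca2fced: {0eb3297, 22e18d9, 358b6f0, 4b3b16a, 5208fb5, 71e82f8, 9ef0262, ca2fced, d30cbdb}.
Reachable from 0eb3297: {0eb3297}.
In ca2fced's history but not 0eb3297's: {22e18d9, 358b6f0, 4b3b16a, 5208fb5, 71e82f8, 9ef0262, ca2fced, d30cbdb} — 8 commits.

8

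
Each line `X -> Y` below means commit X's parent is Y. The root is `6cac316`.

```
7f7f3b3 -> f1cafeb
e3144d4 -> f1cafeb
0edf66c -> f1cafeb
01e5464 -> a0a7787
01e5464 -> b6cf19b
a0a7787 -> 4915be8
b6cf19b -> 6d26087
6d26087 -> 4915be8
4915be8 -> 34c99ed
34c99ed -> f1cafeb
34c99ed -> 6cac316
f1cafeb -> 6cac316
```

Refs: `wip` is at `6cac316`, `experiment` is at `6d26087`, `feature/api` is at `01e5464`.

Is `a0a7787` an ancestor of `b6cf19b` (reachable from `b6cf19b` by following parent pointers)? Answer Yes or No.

Ancestors of b6cf19b: {34c99ed, 4915be8, 6cac316, 6d26087, b6cf19b, f1cafeb}.
a0a7787 is not in that set, so it is not an ancestor of b6cf19b.

No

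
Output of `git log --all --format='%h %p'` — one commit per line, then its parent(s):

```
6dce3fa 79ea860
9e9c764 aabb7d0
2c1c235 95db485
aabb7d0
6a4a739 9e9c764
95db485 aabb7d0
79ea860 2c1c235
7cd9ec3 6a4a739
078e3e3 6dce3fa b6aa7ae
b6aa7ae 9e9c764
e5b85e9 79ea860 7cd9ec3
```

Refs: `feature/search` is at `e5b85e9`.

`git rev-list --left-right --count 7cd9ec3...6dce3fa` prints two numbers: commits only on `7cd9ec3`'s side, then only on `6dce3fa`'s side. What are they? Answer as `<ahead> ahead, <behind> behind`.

3 ahead, 4 behind

Reachable from 7cd9ec3: {6a4a739, 7cd9ec3, 9e9c764, aabb7d0}.
Reachable from 6dce3fa: {2c1c235, 6dce3fa, 79ea860, 95db485, aabb7d0}.
Only in 7cd9ec3's history (ahead): {6a4a739, 7cd9ec3, 9e9c764} — 3.
Only in 6dce3fa's history (behind): {2c1c235, 6dce3fa, 79ea860, 95db485} — 4.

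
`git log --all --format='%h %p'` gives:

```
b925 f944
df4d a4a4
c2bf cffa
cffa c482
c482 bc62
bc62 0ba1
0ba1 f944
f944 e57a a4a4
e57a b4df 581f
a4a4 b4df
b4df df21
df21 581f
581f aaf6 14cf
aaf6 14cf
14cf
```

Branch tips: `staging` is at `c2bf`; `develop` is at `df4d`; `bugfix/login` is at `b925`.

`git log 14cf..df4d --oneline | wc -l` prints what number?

6

Reachable from df4d: {14cf, 581f, a4a4, aaf6, b4df, df21, df4d}.
Reachable from 14cf: {14cf}.
In df4d's history but not 14cf's: {581f, a4a4, aaf6, b4df, df21, df4d} — 6 commits.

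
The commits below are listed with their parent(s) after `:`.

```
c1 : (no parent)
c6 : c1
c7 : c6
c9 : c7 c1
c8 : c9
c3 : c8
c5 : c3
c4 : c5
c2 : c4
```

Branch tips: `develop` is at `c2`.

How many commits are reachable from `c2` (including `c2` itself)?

9

Walking parent pointers from c2: reachable set = {c1, c2, c3, c4, c5, c6, c7, c8, c9}.
That is 9 commits.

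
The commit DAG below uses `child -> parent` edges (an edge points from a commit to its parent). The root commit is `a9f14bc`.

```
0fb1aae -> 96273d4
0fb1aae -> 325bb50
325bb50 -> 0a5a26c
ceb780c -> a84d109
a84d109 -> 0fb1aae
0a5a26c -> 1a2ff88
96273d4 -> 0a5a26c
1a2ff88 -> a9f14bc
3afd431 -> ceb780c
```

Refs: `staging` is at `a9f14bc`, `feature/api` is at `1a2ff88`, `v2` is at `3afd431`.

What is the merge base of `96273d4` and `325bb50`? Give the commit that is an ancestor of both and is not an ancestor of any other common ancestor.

0a5a26c

Ancestors of 96273d4: {0a5a26c, 1a2ff88, 96273d4, a9f14bc}.
Ancestors of 325bb50: {0a5a26c, 1a2ff88, 325bb50, a9f14bc}.
Common ancestors: {0a5a26c, 1a2ff88, a9f14bc}.
Among these, 0a5a26c is not an ancestor of any other common ancestor — it is the merge base.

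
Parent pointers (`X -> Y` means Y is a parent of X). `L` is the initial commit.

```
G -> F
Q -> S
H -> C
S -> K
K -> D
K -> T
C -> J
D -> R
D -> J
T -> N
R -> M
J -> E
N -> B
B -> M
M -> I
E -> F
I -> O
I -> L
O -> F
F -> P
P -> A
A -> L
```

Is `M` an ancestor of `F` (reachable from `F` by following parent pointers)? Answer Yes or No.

Ancestors of F: {A, F, L, P}.
M is not in that set, so it is not an ancestor of F.

No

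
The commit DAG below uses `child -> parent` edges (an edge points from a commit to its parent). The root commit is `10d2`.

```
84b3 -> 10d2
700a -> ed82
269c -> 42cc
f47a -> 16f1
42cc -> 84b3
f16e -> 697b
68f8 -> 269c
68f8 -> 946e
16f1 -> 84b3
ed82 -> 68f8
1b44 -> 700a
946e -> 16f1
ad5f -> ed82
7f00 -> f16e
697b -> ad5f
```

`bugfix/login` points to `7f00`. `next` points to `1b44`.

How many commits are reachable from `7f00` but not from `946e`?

8

Reachable from 7f00: {10d2, 16f1, 269c, 42cc, 68f8, 697b, 7f00, 84b3, 946e, ad5f, ed82, f16e}.
Reachable from 946e: {10d2, 16f1, 84b3, 946e}.
In 7f00's history but not 946e's: {269c, 42cc, 68f8, 697b, 7f00, ad5f, ed82, f16e} — 8 commits.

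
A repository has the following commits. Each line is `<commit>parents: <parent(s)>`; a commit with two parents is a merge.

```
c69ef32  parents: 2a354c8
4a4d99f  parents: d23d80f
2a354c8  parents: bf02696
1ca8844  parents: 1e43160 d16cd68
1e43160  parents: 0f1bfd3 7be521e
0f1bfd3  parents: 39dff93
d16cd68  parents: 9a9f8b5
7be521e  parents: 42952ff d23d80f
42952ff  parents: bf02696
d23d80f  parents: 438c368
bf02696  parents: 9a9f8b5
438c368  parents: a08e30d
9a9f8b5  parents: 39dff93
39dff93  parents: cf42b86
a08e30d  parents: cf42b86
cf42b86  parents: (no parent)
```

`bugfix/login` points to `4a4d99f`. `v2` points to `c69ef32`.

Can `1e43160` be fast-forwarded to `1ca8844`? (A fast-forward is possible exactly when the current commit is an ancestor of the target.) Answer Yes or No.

A fast-forward from 1e43160 to 1ca8844 is possible iff 1e43160 is an ancestor of 1ca8844.
Ancestors of 1ca8844: {0f1bfd3, 1ca8844, 1e43160, 39dff93, 42952ff, 438c368, 7be521e, 9a9f8b5, a08e30d, bf02696, cf42b86, d16cd68, d23d80f}.
1e43160 is among them, so fast-forward is possible.

Yes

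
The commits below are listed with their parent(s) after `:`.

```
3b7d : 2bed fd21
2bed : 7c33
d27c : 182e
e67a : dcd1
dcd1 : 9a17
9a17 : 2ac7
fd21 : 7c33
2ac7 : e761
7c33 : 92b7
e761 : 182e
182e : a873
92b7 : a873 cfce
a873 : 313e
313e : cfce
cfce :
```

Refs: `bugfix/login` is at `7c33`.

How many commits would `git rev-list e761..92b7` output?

1

Reachable from 92b7: {313e, 92b7, a873, cfce}.
Reachable from e761: {182e, 313e, a873, cfce, e761}.
In 92b7's history but not e761's: {92b7} — 1 commit.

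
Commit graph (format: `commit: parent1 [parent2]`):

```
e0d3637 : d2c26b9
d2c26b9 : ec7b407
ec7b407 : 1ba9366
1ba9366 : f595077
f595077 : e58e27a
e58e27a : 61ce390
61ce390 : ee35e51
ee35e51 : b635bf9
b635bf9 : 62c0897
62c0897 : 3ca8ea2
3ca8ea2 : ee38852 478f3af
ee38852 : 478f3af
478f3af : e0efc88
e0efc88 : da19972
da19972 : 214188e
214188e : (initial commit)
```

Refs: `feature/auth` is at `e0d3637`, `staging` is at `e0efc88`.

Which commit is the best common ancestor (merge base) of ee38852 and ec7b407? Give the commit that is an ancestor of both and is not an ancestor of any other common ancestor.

Ancestors of ee38852: {214188e, 478f3af, da19972, e0efc88, ee38852}.
Ancestors of ec7b407: {1ba9366, 214188e, 3ca8ea2, 478f3af, 61ce390, 62c0897, b635bf9, da19972, e0efc88, e58e27a, ec7b407, ee35e51, ee38852, f595077}.
Common ancestors: {214188e, 478f3af, da19972, e0efc88, ee38852}.
Among these, ee38852 is not an ancestor of any other common ancestor — it is the merge base.

ee38852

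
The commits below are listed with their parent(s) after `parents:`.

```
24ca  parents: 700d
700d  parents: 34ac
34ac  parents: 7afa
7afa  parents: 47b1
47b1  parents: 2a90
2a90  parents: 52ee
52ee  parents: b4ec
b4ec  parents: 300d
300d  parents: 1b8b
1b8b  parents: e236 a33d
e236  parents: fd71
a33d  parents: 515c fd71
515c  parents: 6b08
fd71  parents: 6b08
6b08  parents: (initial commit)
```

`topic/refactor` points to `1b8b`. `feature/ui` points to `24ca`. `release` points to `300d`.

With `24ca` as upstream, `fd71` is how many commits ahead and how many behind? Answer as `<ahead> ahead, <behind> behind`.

Reachable from fd71: {6b08, fd71}.
Reachable from 24ca: {1b8b, 24ca, 2a90, 300d, 34ac, 47b1, 515c, 52ee, 6b08, 700d, 7afa, a33d, b4ec, e236, fd71}.
Only in fd71's history (ahead): {} — 0.
Only in 24ca's history (behind): {1b8b, 24ca, 2a90, 300d, 34ac, 47b1, 515c, 52ee, 700d, 7afa, a33d, b4ec, e236} — 13.

0 ahead, 13 behind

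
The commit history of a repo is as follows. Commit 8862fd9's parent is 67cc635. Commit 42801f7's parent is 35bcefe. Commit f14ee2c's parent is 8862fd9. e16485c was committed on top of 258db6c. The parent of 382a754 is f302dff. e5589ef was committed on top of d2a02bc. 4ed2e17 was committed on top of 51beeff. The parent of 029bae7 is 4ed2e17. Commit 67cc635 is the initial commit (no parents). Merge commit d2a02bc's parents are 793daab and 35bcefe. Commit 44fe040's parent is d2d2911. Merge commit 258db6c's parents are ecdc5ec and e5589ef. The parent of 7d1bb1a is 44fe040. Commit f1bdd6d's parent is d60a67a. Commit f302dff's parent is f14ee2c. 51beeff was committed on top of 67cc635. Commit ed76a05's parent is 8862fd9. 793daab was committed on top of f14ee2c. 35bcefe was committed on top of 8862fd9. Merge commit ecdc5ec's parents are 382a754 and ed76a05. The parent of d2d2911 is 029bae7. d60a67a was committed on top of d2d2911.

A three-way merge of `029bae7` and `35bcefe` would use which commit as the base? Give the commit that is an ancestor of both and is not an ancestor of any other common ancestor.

Ancestors of 029bae7: {029bae7, 4ed2e17, 51beeff, 67cc635}.
Ancestors of 35bcefe: {35bcefe, 67cc635, 8862fd9}.
Common ancestors: {67cc635}.
The only common ancestor is 67cc635, so it is the merge base.

67cc635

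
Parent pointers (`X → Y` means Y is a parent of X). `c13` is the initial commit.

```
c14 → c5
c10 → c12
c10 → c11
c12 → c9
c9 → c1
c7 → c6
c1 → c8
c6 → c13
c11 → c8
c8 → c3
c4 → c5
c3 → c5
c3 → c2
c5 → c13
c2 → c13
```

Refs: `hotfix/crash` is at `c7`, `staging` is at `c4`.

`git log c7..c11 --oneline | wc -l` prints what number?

5

Reachable from c11: {c11, c13, c2, c3, c5, c8}.
Reachable from c7: {c13, c6, c7}.
In c11's history but not c7's: {c11, c2, c3, c5, c8} — 5 commits.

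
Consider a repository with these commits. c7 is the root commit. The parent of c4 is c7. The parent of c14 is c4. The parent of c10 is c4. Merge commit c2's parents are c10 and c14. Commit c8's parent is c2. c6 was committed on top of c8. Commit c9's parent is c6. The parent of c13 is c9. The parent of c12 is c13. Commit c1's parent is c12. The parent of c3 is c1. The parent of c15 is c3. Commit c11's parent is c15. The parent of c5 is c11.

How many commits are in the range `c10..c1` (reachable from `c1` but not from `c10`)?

Reachable from c1: {c1, c10, c12, c13, c14, c2, c4, c6, c7, c8, c9}.
Reachable from c10: {c10, c4, c7}.
In c1's history but not c10's: {c1, c12, c13, c14, c2, c6, c8, c9} — 8 commits.

8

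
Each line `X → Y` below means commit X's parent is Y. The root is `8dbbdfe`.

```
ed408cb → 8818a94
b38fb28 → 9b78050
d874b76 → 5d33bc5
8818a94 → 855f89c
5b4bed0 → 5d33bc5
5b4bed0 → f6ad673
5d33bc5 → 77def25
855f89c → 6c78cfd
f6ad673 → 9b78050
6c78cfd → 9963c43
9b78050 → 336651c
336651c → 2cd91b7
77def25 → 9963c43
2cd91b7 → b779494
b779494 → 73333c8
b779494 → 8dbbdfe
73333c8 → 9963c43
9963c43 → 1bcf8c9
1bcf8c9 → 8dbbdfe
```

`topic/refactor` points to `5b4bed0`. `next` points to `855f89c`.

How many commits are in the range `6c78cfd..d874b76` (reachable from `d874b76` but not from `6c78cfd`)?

Reachable from d874b76: {1bcf8c9, 5d33bc5, 77def25, 8dbbdfe, 9963c43, d874b76}.
Reachable from 6c78cfd: {1bcf8c9, 6c78cfd, 8dbbdfe, 9963c43}.
In d874b76's history but not 6c78cfd's: {5d33bc5, 77def25, d874b76} — 3 commits.

3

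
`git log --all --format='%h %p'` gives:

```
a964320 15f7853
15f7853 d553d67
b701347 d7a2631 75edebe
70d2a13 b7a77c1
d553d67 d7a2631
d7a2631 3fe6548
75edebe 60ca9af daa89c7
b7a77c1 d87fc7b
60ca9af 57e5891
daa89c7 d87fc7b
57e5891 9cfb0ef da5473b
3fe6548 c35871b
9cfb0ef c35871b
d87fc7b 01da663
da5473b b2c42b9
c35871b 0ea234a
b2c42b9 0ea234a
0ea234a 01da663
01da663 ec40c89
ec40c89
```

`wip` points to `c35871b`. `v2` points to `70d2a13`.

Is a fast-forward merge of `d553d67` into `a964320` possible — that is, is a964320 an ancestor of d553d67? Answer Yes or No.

No

A fast-forward from a964320 to d553d67 is possible iff a964320 is an ancestor of d553d67.
Ancestors of d553d67: {01da663, 0ea234a, 3fe6548, c35871b, d553d67, d7a2631, ec40c89}.
a964320 is not among them, so fast-forward is not possible.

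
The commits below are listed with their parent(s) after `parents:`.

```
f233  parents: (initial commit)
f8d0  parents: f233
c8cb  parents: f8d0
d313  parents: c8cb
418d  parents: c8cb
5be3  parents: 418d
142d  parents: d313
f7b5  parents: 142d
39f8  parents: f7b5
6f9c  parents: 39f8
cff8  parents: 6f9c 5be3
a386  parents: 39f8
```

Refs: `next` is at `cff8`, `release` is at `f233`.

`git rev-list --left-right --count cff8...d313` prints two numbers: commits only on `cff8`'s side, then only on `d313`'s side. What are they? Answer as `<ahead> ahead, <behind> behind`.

7 ahead, 0 behind

Reachable from cff8: {142d, 39f8, 418d, 5be3, 6f9c, c8cb, cff8, d313, f233, f7b5, f8d0}.
Reachable from d313: {c8cb, d313, f233, f8d0}.
Only in cff8's history (ahead): {142d, 39f8, 418d, 5be3, 6f9c, cff8, f7b5} — 7.
Only in d313's history (behind): {} — 0.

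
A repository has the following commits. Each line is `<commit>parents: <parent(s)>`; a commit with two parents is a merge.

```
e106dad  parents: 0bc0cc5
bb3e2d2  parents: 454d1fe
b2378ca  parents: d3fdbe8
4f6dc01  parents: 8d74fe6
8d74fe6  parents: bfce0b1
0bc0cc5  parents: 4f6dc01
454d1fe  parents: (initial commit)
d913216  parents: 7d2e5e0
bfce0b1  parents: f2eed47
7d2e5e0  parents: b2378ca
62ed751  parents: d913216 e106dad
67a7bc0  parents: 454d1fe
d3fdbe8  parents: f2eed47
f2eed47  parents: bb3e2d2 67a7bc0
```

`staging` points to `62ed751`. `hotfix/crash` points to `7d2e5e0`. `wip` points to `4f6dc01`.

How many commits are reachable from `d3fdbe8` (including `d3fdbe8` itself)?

5

Walking parent pointers from d3fdbe8: reachable set = {454d1fe, 67a7bc0, bb3e2d2, d3fdbe8, f2eed47}.
That is 5 commits.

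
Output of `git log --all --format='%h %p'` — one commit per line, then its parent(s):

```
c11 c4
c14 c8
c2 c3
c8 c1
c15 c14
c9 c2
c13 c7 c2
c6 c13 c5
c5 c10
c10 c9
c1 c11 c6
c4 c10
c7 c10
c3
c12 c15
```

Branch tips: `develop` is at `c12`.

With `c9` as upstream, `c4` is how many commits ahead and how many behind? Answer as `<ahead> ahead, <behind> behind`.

Reachable from c4: {c10, c2, c3, c4, c9}.
Reachable from c9: {c2, c3, c9}.
Only in c4's history (ahead): {c10, c4} — 2.
Only in c9's history (behind): {} — 0.

2 ahead, 0 behind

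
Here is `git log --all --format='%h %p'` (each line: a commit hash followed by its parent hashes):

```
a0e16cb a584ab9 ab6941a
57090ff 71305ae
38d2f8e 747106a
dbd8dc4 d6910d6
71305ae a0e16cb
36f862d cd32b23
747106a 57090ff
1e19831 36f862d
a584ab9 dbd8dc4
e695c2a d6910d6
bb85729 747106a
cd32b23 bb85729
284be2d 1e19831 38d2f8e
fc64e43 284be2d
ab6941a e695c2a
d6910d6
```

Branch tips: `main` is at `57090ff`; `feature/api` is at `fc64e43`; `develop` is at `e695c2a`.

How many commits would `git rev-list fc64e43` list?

Walking parent pointers from fc64e43: reachable set = {1e19831, 284be2d, 36f862d, 38d2f8e, 57090ff, 71305ae, 747106a, a0e16cb, a584ab9, ab6941a, bb85729, cd32b23, d6910d6, dbd8dc4, e695c2a, fc64e43}.
That is 16 commits.

16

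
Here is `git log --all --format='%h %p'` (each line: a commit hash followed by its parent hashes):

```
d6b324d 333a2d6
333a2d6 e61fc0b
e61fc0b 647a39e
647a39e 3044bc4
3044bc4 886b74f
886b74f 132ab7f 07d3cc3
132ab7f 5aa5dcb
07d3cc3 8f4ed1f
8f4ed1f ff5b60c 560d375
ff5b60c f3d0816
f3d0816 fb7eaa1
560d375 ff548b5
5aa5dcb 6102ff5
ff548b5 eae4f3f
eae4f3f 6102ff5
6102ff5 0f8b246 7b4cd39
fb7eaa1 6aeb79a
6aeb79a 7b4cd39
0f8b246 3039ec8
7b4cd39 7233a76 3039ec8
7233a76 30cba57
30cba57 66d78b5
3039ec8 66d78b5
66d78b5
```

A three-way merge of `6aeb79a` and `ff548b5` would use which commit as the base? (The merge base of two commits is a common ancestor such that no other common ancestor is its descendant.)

Ancestors of 6aeb79a: {3039ec8, 30cba57, 66d78b5, 6aeb79a, 7233a76, 7b4cd39}.
Ancestors of ff548b5: {0f8b246, 3039ec8, 30cba57, 6102ff5, 66d78b5, 7233a76, 7b4cd39, eae4f3f, ff548b5}.
Common ancestors: {3039ec8, 30cba57, 66d78b5, 7233a76, 7b4cd39}.
Among these, 7b4cd39 is not an ancestor of any other common ancestor — it is the merge base.

7b4cd39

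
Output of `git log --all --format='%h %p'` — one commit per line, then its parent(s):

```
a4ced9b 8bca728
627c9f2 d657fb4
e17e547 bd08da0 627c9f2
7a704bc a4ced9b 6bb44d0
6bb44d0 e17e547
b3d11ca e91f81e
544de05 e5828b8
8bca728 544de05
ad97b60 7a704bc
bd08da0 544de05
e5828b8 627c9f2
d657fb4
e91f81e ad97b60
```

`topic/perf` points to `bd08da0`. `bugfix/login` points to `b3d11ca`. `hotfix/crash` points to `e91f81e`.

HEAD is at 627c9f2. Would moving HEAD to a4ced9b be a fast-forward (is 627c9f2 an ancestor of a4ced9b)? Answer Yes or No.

Yes

A fast-forward from 627c9f2 to a4ced9b is possible iff 627c9f2 is an ancestor of a4ced9b.
Ancestors of a4ced9b: {544de05, 627c9f2, 8bca728, a4ced9b, d657fb4, e5828b8}.
627c9f2 is among them, so fast-forward is possible.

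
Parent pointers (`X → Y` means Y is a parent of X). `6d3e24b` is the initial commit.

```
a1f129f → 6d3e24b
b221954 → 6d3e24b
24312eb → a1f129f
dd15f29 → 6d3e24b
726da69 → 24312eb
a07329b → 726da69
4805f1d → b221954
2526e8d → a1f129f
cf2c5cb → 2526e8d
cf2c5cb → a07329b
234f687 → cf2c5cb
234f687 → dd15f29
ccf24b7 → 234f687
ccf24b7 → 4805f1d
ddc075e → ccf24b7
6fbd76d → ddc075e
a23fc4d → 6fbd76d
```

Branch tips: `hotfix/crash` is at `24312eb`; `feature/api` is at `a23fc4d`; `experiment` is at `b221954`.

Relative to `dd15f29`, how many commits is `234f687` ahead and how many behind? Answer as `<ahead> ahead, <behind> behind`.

Reachable from 234f687: {234f687, 24312eb, 2526e8d, 6d3e24b, 726da69, a07329b, a1f129f, cf2c5cb, dd15f29}.
Reachable from dd15f29: {6d3e24b, dd15f29}.
Only in 234f687's history (ahead): {234f687, 24312eb, 2526e8d, 726da69, a07329b, a1f129f, cf2c5cb} — 7.
Only in dd15f29's history (behind): {} — 0.

7 ahead, 0 behind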